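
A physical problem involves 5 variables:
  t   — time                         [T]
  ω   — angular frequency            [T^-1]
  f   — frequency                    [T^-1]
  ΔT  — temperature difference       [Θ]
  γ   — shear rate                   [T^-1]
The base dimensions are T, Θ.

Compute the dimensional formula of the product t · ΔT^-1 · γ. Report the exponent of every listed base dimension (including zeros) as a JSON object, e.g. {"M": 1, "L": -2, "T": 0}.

Dimensional matrix (T×Θ by t×ω×f×ΔT×γ):
  T: [ 1 -1 -1  0 -1]
  Θ: [ 0  0  0  1  0]
  [T]: (1)·1+(-1)·0+(1)·-1 = 0
  [Θ]: (1)·0+(-1)·1+(1)·0 = -1
⇒ Θ^-1

{"T": 0, "Θ": -1}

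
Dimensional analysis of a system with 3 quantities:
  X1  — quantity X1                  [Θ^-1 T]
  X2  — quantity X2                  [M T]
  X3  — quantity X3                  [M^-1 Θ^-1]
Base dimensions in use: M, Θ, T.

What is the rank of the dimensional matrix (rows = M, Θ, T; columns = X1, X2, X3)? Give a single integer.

Exponent matrix [M,Θ,T] × [X1,X2,X3]:
  M: [ 0  1 -1]
  Θ: [-1  0 -1]
  T: [ 1  1  0]
Row reduction gives pivot columns X1,X2; rank = 2

2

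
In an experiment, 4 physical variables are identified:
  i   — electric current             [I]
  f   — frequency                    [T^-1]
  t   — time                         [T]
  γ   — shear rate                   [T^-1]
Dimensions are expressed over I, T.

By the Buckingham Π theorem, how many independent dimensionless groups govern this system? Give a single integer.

Exponent matrix [I,T] × [i,f,t,γ]:
  I: [ 1  0  0  0]
  T: [ 0 -1  1 -1]
Row reduction gives pivot columns i,f; rank = 2
Π count = n − r = 4 − 2 = 2

2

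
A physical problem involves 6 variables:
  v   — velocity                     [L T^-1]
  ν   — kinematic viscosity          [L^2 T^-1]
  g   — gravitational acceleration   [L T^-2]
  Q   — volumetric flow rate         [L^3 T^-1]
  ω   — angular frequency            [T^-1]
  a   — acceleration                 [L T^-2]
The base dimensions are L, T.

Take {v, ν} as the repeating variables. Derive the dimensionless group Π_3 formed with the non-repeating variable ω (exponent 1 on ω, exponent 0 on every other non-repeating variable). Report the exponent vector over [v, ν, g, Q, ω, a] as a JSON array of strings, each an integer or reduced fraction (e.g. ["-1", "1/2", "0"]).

["-2", "1", "0", "0", "1", "0"]

Write exponents as rows L,T / cols v,ν,g,Q,ω,a:
  L: [ 1  2  1  3  0  1]
  T: [-1 -1 -2 -1 -1 -2]
Row reduction gives pivot columns v,ν; rank = 2
Pivot set = {v,ν}, free = {g,Q,ω,a}
RREF:
  r0: [   1    0    3   -1    2    3]
  r1: [   0    1   -1    2   -1   -1]
Fix exponent of ω at 1, g at 0, Q at 0, a at 0; solve each RREF row for its pivot's exponent:
  r0: exp(v) + (2)·1 = 0 ⇒ exp(v) = -2
  r1: exp(ν) + (-1)·1 = 0 ⇒ exp(ν) = 1
Π_3 = v^-2 · ν · ω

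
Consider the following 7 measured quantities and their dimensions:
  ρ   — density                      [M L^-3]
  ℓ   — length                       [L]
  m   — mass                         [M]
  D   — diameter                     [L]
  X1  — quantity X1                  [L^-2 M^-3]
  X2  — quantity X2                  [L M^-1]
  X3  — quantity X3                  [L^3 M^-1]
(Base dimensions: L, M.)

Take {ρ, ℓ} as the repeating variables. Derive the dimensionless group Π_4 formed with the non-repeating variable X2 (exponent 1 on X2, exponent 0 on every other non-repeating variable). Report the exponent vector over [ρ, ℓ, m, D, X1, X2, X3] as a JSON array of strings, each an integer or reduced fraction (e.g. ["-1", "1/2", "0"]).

["1", "2", "0", "0", "0", "1", "0"]

Exponent matrix [L,M] × [ρ,ℓ,m,D,X1,X2,X3]:
  L: [-3  1  0  1 -2  1  3]
  M: [ 1  0  1  0 -3 -1 -1]
Echelon form has 2 nonzero rows (pivots: ρ,ℓ)
Repeat: ρ,ℓ; free: m,D,X1,X2,X3
RREF:
  r0: [   1    0    1    0   -3   -1   -1]
  r1: [   0    1    3    1  -11   -2    0]
Fix exponent of X2 at 1, m at 0, D at 0, X1 at 0, X3 at 0; solve each RREF row for its pivot's exponent:
  r0: exp(ρ) + (-1)·1 = 0 ⇒ exp(ρ) = 1
  r1: exp(ℓ) + (-2)·1 = 0 ⇒ exp(ℓ) = 2
Π_4 = ρ · ℓ^2 · X2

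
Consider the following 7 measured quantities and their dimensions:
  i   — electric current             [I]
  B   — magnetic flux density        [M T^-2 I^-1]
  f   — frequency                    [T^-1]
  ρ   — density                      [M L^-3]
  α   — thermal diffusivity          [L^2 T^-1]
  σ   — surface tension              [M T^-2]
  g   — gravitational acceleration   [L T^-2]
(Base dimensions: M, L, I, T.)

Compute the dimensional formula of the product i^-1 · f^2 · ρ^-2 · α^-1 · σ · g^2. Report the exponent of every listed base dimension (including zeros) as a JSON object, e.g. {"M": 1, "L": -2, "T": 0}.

{"M": -1, "L": 6, "I": -1, "T": -7}

Exponent matrix [M,L,I,T] × [i,B,f,ρ,α,σ,g]:
  M: [ 0  1  0  1  0  1  0]
  L: [ 0  0  0 -3  2  0  1]
  I: [ 1 -1  0  0  0  0  0]
  T: [ 0 -2 -1  0 -1 -2 -2]
  [M]: (-1)·0+(2)·0+(-2)·1+(-1)·0+(1)·1+(2)·0 = -1
  [L]: (-1)·0+(2)·0+(-2)·-3+(-1)·2+(1)·0+(2)·1 = 6
  [I]: (-1)·1+(2)·0+(-2)·0+(-1)·0+(1)·0+(2)·0 = -1
  [T]: (-1)·0+(2)·-1+(-2)·0+(-1)·-1+(1)·-2+(2)·-2 = -7
⇒ M^-1 L^6 I^-1 T^-7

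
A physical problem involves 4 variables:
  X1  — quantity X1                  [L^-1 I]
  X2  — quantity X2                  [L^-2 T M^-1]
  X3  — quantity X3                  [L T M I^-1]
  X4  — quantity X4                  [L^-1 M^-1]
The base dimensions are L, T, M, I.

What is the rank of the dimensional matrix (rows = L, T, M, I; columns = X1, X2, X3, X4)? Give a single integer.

3

Dimensional matrix (L×T×M×I by X1×X2×X3×X4):
  L: [-1 -2  1 -1]
  T: [ 0  1  1  0]
  M: [ 0 -1  1 -1]
  I: [ 1  0 -1  0]
Echelon form has 3 nonzero rows (pivots: X1,X2,X3)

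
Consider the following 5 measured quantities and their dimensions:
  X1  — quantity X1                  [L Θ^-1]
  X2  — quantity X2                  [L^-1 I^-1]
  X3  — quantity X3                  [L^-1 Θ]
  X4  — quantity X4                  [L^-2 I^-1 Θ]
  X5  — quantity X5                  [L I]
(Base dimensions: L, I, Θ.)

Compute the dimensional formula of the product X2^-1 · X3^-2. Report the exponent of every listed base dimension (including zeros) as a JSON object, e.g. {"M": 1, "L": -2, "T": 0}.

Dimensional matrix (L×I×Θ by X1×X2×X3×X4×X5):
  L: [ 1 -1 -1 -2  1]
  I: [ 0 -1  0 -1  1]
  Θ: [-1  0  1  1  0]
  [L]: (-1)·-1+(-2)·-1 = 3
  [I]: (-1)·-1+(-2)·0 = 1
  [Θ]: (-1)·0+(-2)·1 = -2
⇒ L^3 I Θ^-2

{"L": 3, "I": 1, "Θ": -2}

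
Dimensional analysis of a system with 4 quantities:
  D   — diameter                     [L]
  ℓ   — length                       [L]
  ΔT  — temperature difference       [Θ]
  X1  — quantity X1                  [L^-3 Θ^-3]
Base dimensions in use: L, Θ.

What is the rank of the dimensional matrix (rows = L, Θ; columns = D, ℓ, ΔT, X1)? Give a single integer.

Dimensional matrix (L×Θ by D×ℓ×ΔT×X1):
  L: [ 1  1  0 -3]
  Θ: [ 0  0  1 -3]
Row reduction gives pivot columns D,ΔT; rank = 2

2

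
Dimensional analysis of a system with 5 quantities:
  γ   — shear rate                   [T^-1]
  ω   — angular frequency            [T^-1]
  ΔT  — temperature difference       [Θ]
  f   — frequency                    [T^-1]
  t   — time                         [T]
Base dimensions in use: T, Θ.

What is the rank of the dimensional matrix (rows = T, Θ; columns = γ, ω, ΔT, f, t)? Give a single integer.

2

Exponent matrix [T,Θ] × [γ,ω,ΔT,f,t]:
  T: [-1 -1  0 -1  1]
  Θ: [ 0  0  1  0  0]
Echelon form has 2 nonzero rows (pivots: γ,ΔT)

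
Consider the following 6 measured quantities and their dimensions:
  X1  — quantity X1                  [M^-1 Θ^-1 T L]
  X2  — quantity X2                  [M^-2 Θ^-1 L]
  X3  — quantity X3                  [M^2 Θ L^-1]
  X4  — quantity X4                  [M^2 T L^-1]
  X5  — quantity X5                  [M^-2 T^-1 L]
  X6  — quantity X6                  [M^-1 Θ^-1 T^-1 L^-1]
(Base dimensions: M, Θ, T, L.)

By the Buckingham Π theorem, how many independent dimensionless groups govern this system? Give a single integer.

Exponent matrix [M,Θ,T,L] × [X1,X2,X3,X4,X5,X6]:
  M: [-1 -2  2  2 -2 -1]
  Θ: [-1 -1  1  0  0 -1]
  T: [ 1  0  0  1 -1 -1]
  L: [ 1  1 -1 -1  1 -1]
Row reduction gives pivot columns X1,X2,X4; rank = 3
n=6, r=3 ⇒ 3 dimensionless groups

3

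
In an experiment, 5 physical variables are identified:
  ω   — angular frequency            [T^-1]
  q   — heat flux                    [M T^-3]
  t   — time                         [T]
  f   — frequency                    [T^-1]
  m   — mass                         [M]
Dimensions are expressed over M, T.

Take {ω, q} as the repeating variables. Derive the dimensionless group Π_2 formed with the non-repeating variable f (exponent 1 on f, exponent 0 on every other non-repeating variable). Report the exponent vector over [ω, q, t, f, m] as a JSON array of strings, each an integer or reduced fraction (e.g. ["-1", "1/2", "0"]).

Exponent matrix [M,T] × [ω,q,t,f,m]:
  M: [ 0  1  0  0  1]
  T: [-1 -3  1 -1  0]
Echelon form has 2 nonzero rows (pivots: ω,q)
Pivot set = {ω,q}, free = {t,f,m}
RREF:
  r0: [   1    0   -1    1   -3]
  r1: [   0    1    0    0    1]
Fix exponent of f at 1, t at 0, m at 0; solve each RREF row for its pivot's exponent:
  r0: exp(ω) + (1)·1 = 0 ⇒ exp(ω) = -1
  r1: exp(q) + (0)·1 = 0 ⇒ exp(q) = 0
Π_2 = ω^-1 · f

["-1", "0", "0", "1", "0"]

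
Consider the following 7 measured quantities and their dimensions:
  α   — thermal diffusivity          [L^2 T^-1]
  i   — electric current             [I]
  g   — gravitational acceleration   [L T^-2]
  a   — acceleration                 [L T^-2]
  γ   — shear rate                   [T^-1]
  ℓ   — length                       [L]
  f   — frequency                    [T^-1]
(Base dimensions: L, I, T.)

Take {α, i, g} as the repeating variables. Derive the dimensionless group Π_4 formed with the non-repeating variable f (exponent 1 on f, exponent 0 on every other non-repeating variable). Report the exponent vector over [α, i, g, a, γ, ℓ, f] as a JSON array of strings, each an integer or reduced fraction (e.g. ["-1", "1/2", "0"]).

["1/3", "0", "-2/3", "0", "0", "0", "1"]

Write exponents as rows L,I,T / cols α,i,g,a,γ,ℓ,f:
  L: [ 2  0  1  1  0  1  0]
  I: [ 0  1  0  0  0  0  0]
  T: [-1  0 -2 -2 -1  0 -1]
Echelon form has 3 nonzero rows (pivots: α,i,g)
Pivot set = {α,i,g}, free = {a,γ,ℓ,f}
RREF:
  r0: [   1    0    0    0 -1/3  2/3 -1/3]
  r1: [   0    1    0    0    0    0    0]
  r2: [   0    0    1    1  2/3 -1/3  2/3]
Fix exponent of f at 1, a at 0, γ at 0, ℓ at 0; solve each RREF row for its pivot's exponent:
  r0: exp(α) + (-1/3)·1 = 0 ⇒ exp(α) = 1/3
  r1: exp(i) + (0)·1 = 0 ⇒ exp(i) = 0
  r2: exp(g) + (2/3)·1 = 0 ⇒ exp(g) = -2/3
Π_4 = α^(1/3) · g^(-2/3) · f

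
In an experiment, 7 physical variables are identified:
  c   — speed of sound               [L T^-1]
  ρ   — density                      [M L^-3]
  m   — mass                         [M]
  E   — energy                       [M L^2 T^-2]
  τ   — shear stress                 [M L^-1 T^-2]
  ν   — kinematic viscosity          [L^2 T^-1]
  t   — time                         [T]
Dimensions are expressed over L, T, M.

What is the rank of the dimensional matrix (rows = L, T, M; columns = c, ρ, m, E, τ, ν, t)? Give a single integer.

3

Dimensional matrix (L×T×M by c×ρ×m×E×τ×ν×t):
  L: [ 1 -3  0  2 -1  2  0]
  T: [-1  0  0 -2 -2 -1  1]
  M: [ 0  1  1  1  1  0  0]
Echelon form has 3 nonzero rows (pivots: c,ρ,m)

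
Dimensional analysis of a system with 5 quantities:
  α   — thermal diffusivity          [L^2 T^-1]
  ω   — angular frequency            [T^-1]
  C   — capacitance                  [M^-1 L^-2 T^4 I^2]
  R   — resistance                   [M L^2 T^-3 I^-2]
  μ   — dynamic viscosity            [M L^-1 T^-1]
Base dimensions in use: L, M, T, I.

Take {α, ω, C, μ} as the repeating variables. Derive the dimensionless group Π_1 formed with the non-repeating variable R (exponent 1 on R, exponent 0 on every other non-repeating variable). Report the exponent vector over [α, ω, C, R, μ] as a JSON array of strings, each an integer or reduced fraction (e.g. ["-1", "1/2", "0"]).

Dimensional matrix (L×M×T×I by α×ω×C×R×μ):
  L: [ 2  0 -2  2 -1]
  M: [ 0  0 -1  1  1]
  T: [-1 -1  4 -3 -1]
  I: [ 0  0  2 -2  0]
Row reduction gives pivot columns α,ω,C,μ; rank = 4
Pivot set = {α,ω,C,μ}, free = {R}
RREF:
  r0: [   1    0    0    0    0]
  r1: [   0    1    0   -1    0]
  r2: [   0    0    1   -1    0]
  r3: [   0    0    0    0    1]
Fix exponent of R at 1; solve each RREF row for its pivot's exponent:
  r0: exp(α) + (0)·1 = 0 ⇒ exp(α) = 0
  r1: exp(ω) + (-1)·1 = 0 ⇒ exp(ω) = 1
  r2: exp(C) + (-1)·1 = 0 ⇒ exp(C) = 1
  r3: exp(μ) + (0)·1 = 0 ⇒ exp(μ) = 0
Π_1 = ω · C · R

["0", "1", "1", "1", "0"]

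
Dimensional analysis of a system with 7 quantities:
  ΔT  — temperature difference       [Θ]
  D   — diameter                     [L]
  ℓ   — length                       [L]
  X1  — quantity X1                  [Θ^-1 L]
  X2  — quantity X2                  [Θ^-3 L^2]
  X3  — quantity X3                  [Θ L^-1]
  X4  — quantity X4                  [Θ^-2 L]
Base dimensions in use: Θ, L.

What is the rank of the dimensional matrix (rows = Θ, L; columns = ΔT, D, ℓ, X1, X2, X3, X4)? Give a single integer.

2

Dimensional matrix (Θ×L by ΔT×D×ℓ×X1×X2×X3×X4):
  Θ: [ 1  0  0 -1 -3  1 -2]
  L: [ 0  1  1  1  2 -1  1]
Row reduction gives pivot columns ΔT,D; rank = 2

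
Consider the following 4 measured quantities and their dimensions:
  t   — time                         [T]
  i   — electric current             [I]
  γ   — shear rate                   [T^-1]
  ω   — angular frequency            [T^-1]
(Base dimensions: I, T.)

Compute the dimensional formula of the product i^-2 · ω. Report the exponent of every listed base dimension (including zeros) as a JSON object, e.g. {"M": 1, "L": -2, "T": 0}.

Dimensional matrix (I×T by t×i×γ×ω):
  I: [ 0  1  0  0]
  T: [ 1  0 -1 -1]
  [I]: (-2)·1+(1)·0 = -2
  [T]: (-2)·0+(1)·-1 = -1
⇒ I^-2 T^-1

{"I": -2, "T": -1}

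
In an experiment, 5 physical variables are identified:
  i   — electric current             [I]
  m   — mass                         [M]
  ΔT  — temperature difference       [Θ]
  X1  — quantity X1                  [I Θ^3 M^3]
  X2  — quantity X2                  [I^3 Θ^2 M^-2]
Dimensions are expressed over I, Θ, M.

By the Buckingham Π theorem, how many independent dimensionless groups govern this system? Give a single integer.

Write exponents as rows I,Θ,M / cols i,m,ΔT,X1,X2:
  I: [ 1  0  0  1  3]
  Θ: [ 0  0  1  3  2]
  M: [ 0  1  0  3 -2]
Row reduction gives pivot columns i,m,ΔT; rank = 3
n=5, r=3 ⇒ 2 dimensionless groups

2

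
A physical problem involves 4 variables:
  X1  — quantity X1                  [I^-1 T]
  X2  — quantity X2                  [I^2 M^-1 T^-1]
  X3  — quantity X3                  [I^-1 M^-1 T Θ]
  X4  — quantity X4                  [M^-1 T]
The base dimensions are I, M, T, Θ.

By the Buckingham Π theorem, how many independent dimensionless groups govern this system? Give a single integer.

Exponent matrix [I,M,T,Θ] × [X1,X2,X3,X4]:
  I: [-1  2 -1  0]
  M: [ 0 -1 -1 -1]
  T: [ 1 -1  1  1]
  Θ: [ 0  0  1  0]
RREF → pivots at {X1,X2,X3} ⇒ r = 3
4 vars − rank 3 = 1 Π group

1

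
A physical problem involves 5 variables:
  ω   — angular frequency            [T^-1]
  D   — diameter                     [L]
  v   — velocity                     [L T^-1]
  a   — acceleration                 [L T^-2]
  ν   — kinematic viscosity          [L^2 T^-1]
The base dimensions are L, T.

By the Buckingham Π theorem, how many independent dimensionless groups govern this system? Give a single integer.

Dimensional matrix (L×T by ω×D×v×a×ν):
  L: [ 0  1  1  1  2]
  T: [-1  0 -1 -2 -1]
RREF → pivots at {ω,D} ⇒ r = 2
5 vars − rank 2 = 3 Π groups

3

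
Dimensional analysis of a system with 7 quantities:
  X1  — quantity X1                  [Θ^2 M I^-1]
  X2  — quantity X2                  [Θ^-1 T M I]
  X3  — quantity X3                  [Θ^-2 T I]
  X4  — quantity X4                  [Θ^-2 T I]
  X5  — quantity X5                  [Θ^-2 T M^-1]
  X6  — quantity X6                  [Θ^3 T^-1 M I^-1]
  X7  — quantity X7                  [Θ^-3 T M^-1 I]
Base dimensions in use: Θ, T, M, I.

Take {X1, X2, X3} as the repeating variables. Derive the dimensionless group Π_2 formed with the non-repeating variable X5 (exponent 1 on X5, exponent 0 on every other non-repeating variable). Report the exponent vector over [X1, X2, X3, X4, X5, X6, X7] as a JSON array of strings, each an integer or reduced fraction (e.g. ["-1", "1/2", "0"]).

["-1", "2", "-3", "0", "1", "0", "0"]

Write exponents as rows Θ,T,M,I / cols X1,X2,X3,X4,X5,X6,X7:
  Θ: [ 2 -1 -2 -2 -2  3 -3]
  T: [ 0  1  1  1  1 -1  1]
  M: [ 1  1  0  0 -1  1 -1]
  I: [-1  1  1  1  0 -1  1]
RREF → pivots at {X1,X2,X3} ⇒ r = 3
Pivot set = {X1,X2,X3}, free = {X4,X5,X6,X7}
RREF:
  r0: [   1    0    0    0    1    0    0]
  r1: [   0    1    0    0   -2    1   -1]
  r2: [   0    0    1    1    3   -2    2]
  r3: [   0    0    0    0    0    0    0]
Fix exponent of X5 at 1, X4 at 0, X6 at 0, X7 at 0; solve each RREF row for its pivot's exponent:
  r0: exp(X1) + (1)·1 = 0 ⇒ exp(X1) = -1
  r1: exp(X2) + (-2)·1 = 0 ⇒ exp(X2) = 2
  r2: exp(X3) + (3)·1 = 0 ⇒ exp(X3) = -3
Π_2 = X1^-1 · X2^2 · X3^-3 · X5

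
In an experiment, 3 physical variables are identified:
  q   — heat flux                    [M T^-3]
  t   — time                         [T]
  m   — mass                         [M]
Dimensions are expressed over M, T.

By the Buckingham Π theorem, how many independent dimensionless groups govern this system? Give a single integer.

1

Write exponents as rows M,T / cols q,t,m:
  M: [ 1  0  1]
  T: [-3  1  0]
Echelon form has 2 nonzero rows (pivots: q,t)
3 vars − rank 2 = 1 Π group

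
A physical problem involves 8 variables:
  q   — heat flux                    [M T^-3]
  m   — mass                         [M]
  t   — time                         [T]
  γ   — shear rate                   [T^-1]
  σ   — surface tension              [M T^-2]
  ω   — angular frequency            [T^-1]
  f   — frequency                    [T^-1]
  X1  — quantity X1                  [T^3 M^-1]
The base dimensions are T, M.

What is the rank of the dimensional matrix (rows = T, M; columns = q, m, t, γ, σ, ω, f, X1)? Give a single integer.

Write exponents as rows T,M / cols q,m,t,γ,σ,ω,f,X1:
  T: [-3  0  1 -1 -2 -1 -1  3]
  M: [ 1  1  0  0  1  0  0 -1]
Row reduction gives pivot columns q,m; rank = 2

2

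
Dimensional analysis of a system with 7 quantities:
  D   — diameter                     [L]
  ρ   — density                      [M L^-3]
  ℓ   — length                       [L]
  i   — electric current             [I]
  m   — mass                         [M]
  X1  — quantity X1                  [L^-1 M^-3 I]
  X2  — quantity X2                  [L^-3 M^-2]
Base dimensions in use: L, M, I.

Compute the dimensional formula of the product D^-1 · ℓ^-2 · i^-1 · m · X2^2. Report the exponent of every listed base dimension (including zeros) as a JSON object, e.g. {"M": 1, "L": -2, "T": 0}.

Dimensional matrix (L×M×I by D×ρ×ℓ×i×m×X1×X2):
  L: [ 1 -3  1  0  0 -1 -3]
  M: [ 0  1  0  0  1 -3 -2]
  I: [ 0  0  0  1  0  1  0]
  [L]: (-1)·1+(-2)·1+(-1)·0+(1)·0+(2)·-3 = -9
  [M]: (-1)·0+(-2)·0+(-1)·0+(1)·1+(2)·-2 = -3
  [I]: (-1)·0+(-2)·0+(-1)·1+(1)·0+(2)·0 = -1
⇒ L^-9 M^-3 I^-1

{"L": -9, "M": -3, "I": -1}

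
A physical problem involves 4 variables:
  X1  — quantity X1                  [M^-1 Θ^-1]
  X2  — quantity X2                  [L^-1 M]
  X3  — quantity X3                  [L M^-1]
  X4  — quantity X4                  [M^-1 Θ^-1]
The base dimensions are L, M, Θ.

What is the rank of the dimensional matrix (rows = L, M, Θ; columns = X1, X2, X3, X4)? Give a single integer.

Dimensional matrix (L×M×Θ by X1×X2×X3×X4):
  L: [ 0 -1  1  0]
  M: [-1  1 -1 -1]
  Θ: [-1  0  0 -1]
Row reduction gives pivot columns X1,X2; rank = 2

2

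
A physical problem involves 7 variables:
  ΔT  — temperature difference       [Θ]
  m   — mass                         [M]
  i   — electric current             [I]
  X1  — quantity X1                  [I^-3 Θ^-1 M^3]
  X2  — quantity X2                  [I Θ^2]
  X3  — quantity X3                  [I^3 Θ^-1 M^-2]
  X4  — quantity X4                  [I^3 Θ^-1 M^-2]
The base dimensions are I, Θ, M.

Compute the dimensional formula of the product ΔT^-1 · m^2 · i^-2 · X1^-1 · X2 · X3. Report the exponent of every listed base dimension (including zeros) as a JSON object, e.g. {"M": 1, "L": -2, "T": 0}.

{"I": 5, "Θ": 1, "M": -3}

Write exponents as rows I,Θ,M / cols ΔT,m,i,X1,X2,X3,X4:
  I: [ 0  0  1 -3  1  3  3]
  Θ: [ 1  0  0 -1  2 -1 -1]
  M: [ 0  1  0  3  0 -2 -2]
  [I]: (-1)·0+(2)·0+(-2)·1+(-1)·-3+(1)·1+(1)·3 = 5
  [Θ]: (-1)·1+(2)·0+(-2)·0+(-1)·-1+(1)·2+(1)·-1 = 1
  [M]: (-1)·0+(2)·1+(-2)·0+(-1)·3+(1)·0+(1)·-2 = -3
⇒ I^5 Θ M^-3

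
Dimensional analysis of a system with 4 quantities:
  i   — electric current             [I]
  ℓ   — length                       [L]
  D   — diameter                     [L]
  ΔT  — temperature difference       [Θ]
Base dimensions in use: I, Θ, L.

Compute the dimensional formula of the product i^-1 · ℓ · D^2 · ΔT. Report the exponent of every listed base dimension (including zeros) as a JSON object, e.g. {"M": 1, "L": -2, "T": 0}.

Exponent matrix [I,Θ,L] × [i,ℓ,D,ΔT]:
  I: [ 1  0  0  0]
  Θ: [ 0  0  0  1]
  L: [ 0  1  1  0]
  [I]: (-1)·1+(1)·0+(2)·0+(1)·0 = -1
  [Θ]: (-1)·0+(1)·0+(2)·0+(1)·1 = 1
  [L]: (-1)·0+(1)·1+(2)·1+(1)·0 = 3
⇒ I^-1 Θ L^3

{"I": -1, "Θ": 1, "L": 3}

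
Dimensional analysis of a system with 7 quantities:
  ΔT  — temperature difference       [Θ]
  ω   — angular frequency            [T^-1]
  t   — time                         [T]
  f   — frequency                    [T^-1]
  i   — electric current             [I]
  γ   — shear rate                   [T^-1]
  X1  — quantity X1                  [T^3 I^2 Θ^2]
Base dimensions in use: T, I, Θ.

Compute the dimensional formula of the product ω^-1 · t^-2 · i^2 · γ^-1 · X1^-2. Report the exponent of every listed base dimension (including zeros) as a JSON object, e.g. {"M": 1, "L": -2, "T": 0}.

{"T": -6, "I": -2, "Θ": -4}

Write exponents as rows T,I,Θ / cols ΔT,ω,t,f,i,γ,X1:
  T: [ 0 -1  1 -1  0 -1  3]
  I: [ 0  0  0  0  1  0  2]
  Θ: [ 1  0  0  0  0  0  2]
  [T]: (-1)·-1+(-2)·1+(2)·0+(-1)·-1+(-2)·3 = -6
  [I]: (-1)·0+(-2)·0+(2)·1+(-1)·0+(-2)·2 = -2
  [Θ]: (-1)·0+(-2)·0+(2)·0+(-1)·0+(-2)·2 = -4
⇒ T^-6 I^-2 Θ^-4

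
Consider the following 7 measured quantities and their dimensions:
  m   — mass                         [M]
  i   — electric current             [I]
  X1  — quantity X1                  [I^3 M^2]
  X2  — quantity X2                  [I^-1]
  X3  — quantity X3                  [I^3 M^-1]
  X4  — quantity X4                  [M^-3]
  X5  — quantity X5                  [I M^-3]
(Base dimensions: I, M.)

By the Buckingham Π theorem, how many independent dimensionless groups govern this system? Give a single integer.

5

Dimensional matrix (I×M by m×i×X1×X2×X3×X4×X5):
  I: [ 0  1  3 -1  3  0  1]
  M: [ 1  0  2  0 -1 -3 -3]
Row reduction gives pivot columns m,i; rank = 2
n=7, r=2 ⇒ 5 dimensionless groups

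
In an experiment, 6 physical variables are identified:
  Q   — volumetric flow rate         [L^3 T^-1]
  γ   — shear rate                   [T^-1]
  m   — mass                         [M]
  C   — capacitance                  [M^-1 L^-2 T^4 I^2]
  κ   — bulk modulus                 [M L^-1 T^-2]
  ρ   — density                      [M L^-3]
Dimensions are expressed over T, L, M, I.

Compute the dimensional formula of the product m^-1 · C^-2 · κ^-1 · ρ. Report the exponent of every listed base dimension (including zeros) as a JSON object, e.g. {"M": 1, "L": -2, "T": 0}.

Write exponents as rows T,L,M,I / cols Q,γ,m,C,κ,ρ:
  T: [-1 -1  0  4 -2  0]
  L: [ 3  0  0 -2 -1 -3]
  M: [ 0  0  1 -1  1  1]
  I: [ 0  0  0  2  0  0]
  [T]: (-1)·0+(-2)·4+(-1)·-2+(1)·0 = -6
  [L]: (-1)·0+(-2)·-2+(-1)·-1+(1)·-3 = 2
  [M]: (-1)·1+(-2)·-1+(-1)·1+(1)·1 = 1
  [I]: (-1)·0+(-2)·2+(-1)·0+(1)·0 = -4
⇒ T^-6 L^2 M I^-4

{"T": -6, "L": 2, "M": 1, "I": -4}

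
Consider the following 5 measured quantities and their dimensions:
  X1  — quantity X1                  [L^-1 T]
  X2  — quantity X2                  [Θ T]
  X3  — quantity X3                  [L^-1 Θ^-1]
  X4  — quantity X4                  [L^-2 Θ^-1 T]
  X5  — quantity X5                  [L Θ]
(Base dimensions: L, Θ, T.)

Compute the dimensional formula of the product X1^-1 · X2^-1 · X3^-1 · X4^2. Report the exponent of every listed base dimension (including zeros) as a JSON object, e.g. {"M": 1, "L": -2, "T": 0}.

{"L": -2, "Θ": -2, "T": 0}

Dimensional matrix (L×Θ×T by X1×X2×X3×X4×X5):
  L: [-1  0 -1 -2  1]
  Θ: [ 0  1 -1 -1  1]
  T: [ 1  1  0  1  0]
  [L]: (-1)·-1+(-1)·0+(-1)·-1+(2)·-2 = -2
  [Θ]: (-1)·0+(-1)·1+(-1)·-1+(2)·-1 = -2
  [T]: (-1)·1+(-1)·1+(-1)·0+(2)·1 = 0
⇒ L^-2 Θ^-2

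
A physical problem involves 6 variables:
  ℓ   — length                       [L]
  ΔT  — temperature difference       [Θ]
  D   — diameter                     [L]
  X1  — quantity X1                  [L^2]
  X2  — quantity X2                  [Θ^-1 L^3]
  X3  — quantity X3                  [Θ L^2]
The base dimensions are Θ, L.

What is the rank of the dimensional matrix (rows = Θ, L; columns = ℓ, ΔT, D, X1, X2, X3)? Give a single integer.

Write exponents as rows Θ,L / cols ℓ,ΔT,D,X1,X2,X3:
  Θ: [ 0  1  0  0 -1  1]
  L: [ 1  0  1  2  3  2]
Row reduction gives pivot columns ℓ,ΔT; rank = 2

2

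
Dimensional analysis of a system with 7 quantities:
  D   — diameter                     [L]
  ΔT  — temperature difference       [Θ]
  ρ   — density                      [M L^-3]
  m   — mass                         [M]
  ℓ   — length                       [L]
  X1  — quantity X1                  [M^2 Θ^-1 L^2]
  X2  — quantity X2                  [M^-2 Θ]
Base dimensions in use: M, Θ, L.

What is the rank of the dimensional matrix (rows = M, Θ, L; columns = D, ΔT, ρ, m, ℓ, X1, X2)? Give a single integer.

3

Write exponents as rows M,Θ,L / cols D,ΔT,ρ,m,ℓ,X1,X2:
  M: [ 0  0  1  1  0  2 -2]
  Θ: [ 0  1  0  0  0 -1  1]
  L: [ 1  0 -3  0  1  2  0]
Echelon form has 3 nonzero rows (pivots: D,ΔT,ρ)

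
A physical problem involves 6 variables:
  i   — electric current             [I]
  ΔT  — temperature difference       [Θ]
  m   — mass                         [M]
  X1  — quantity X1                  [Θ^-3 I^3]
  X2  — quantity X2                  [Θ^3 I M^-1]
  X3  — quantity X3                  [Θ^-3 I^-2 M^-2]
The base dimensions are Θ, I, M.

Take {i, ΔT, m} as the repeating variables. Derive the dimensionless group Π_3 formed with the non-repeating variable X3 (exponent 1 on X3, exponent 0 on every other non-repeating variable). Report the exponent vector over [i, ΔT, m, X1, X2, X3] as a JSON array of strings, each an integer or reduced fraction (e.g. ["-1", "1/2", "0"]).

Exponent matrix [Θ,I,M] × [i,ΔT,m,X1,X2,X3]:
  Θ: [ 0  1  0 -3  3 -3]
  I: [ 1  0  0  3  1 -2]
  M: [ 0  0  1  0 -1 -2]
Echelon form has 3 nonzero rows (pivots: i,ΔT,m)
Repeat: i,ΔT,m; free: X1,X2,X3
RREF:
  r0: [   1    0    0    3    1   -2]
  r1: [   0    1    0   -3    3   -3]
  r2: [   0    0    1    0   -1   -2]
Fix exponent of X3 at 1, X1 at 0, X2 at 0; solve each RREF row for its pivot's exponent:
  r0: exp(i) + (-2)·1 = 0 ⇒ exp(i) = 2
  r1: exp(ΔT) + (-3)·1 = 0 ⇒ exp(ΔT) = 3
  r2: exp(m) + (-2)·1 = 0 ⇒ exp(m) = 2
Π_3 = i^2 · ΔT^3 · m^2 · X3

["2", "3", "2", "0", "0", "1"]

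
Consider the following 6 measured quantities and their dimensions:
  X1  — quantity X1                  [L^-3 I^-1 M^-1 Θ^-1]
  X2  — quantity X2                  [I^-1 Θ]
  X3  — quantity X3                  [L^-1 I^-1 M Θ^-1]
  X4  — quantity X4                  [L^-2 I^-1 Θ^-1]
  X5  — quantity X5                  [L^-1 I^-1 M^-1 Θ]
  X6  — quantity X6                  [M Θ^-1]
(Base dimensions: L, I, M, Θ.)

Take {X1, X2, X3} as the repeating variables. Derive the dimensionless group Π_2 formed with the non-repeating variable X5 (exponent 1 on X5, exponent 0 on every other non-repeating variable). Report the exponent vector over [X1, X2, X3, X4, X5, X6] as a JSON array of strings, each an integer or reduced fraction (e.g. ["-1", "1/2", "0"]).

["-1/2", "-1", "1/2", "0", "1", "0"]

Write exponents as rows L,I,M,Θ / cols X1,X2,X3,X4,X5,X6:
  L: [-3  0 -1 -2 -1  0]
  I: [-1 -1 -1 -1 -1  0]
  M: [-1  0  1  0 -1  1]
  Θ: [-1  1 -1 -1  1 -1]
Row reduction gives pivot columns X1,X2,X3; rank = 3
Pivot set = {X1,X2,X3}, free = {X4,X5,X6}
RREF:
  r0: [   1    0    0  1/2  1/2 -1/4]
  r1: [   0    1    0    0    1 -1/2]
  r2: [   0    0    1  1/2 -1/2  3/4]
  r3: [   0    0    0    0    0    0]
Fix exponent of X5 at 1, X4 at 0, X6 at 0; solve each RREF row for its pivot's exponent:
  r0: exp(X1) + (1/2)·1 = 0 ⇒ exp(X1) = -1/2
  r1: exp(X2) + (1)·1 = 0 ⇒ exp(X2) = -1
  r2: exp(X3) + (-1/2)·1 = 0 ⇒ exp(X3) = 1/2
Π_2 = X1^(-1/2) · X2^-1 · X3^(1/2) · X5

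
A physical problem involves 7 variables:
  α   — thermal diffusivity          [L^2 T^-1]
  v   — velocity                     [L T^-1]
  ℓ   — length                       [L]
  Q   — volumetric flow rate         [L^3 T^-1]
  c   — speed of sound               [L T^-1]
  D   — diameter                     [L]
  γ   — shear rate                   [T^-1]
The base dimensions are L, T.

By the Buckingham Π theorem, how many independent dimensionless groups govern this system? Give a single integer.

Exponent matrix [L,T] × [α,v,ℓ,Q,c,D,γ]:
  L: [ 2  1  1  3  1  1  0]
  T: [-1 -1  0 -1 -1  0 -1]
Row reduction gives pivot columns α,v; rank = 2
7 vars − rank 2 = 5 Π groups

5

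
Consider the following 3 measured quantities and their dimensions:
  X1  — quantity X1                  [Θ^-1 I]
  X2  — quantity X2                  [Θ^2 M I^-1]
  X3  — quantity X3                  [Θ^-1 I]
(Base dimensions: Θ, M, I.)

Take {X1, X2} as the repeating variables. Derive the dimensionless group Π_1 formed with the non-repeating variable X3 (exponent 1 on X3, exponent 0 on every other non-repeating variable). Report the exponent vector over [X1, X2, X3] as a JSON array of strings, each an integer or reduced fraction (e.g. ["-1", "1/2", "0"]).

["-1", "0", "1"]

Write exponents as rows Θ,M,I / cols X1,X2,X3:
  Θ: [-1  2 -1]
  M: [ 0  1  0]
  I: [ 1 -1  1]
RREF → pivots at {X1,X2} ⇒ r = 2
Pivot set = {X1,X2}, free = {X3}
RREF:
  r0: [   1    0    1]
  r1: [   0    1    0]
  r2: [   0    0    0]
Fix exponent of X3 at 1; solve each RREF row for its pivot's exponent:
  r0: exp(X1) + (1)·1 = 0 ⇒ exp(X1) = -1
  r1: exp(X2) + (0)·1 = 0 ⇒ exp(X2) = 0
Π_1 = X1^-1 · X3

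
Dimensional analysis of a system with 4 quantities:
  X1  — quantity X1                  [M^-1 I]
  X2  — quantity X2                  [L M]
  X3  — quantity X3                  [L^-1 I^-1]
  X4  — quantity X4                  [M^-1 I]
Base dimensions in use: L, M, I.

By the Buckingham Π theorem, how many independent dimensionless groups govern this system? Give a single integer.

Write exponents as rows L,M,I / cols X1,X2,X3,X4:
  L: [ 0  1 -1  0]
  M: [-1  1  0 -1]
  I: [ 1  0 -1  1]
Echelon form has 2 nonzero rows (pivots: X1,X2)
n=4, r=2 ⇒ 2 dimensionless groups

2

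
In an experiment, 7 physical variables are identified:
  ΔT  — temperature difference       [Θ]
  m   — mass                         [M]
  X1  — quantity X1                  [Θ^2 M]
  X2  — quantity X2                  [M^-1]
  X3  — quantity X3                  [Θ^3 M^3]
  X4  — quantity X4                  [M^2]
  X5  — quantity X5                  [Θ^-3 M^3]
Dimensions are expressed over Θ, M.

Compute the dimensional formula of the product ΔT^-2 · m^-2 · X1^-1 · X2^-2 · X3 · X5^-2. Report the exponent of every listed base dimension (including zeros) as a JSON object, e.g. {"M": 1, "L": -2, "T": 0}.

{"Θ": 5, "M": -4}

Dimensional matrix (Θ×M by ΔT×m×X1×X2×X3×X4×X5):
  Θ: [ 1  0  2  0  3  0 -3]
  M: [ 0  1  1 -1  3  2  3]
  [Θ]: (-2)·1+(-2)·0+(-1)·2+(-2)·0+(1)·3+(-2)·-3 = 5
  [M]: (-2)·0+(-2)·1+(-1)·1+(-2)·-1+(1)·3+(-2)·3 = -4
⇒ Θ^5 M^-4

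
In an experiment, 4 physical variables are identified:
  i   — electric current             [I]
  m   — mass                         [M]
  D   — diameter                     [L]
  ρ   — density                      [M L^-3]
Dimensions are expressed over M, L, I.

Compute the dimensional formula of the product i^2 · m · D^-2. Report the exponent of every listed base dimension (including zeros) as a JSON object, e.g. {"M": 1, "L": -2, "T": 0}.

{"M": 1, "L": -2, "I": 2}

Dimensional matrix (M×L×I by i×m×D×ρ):
  M: [ 0  1  0  1]
  L: [ 0  0  1 -3]
  I: [ 1  0  0  0]
  [M]: (2)·0+(1)·1+(-2)·0 = 1
  [L]: (2)·0+(1)·0+(-2)·1 = -2
  [I]: (2)·1+(1)·0+(-2)·0 = 2
⇒ M L^-2 I^2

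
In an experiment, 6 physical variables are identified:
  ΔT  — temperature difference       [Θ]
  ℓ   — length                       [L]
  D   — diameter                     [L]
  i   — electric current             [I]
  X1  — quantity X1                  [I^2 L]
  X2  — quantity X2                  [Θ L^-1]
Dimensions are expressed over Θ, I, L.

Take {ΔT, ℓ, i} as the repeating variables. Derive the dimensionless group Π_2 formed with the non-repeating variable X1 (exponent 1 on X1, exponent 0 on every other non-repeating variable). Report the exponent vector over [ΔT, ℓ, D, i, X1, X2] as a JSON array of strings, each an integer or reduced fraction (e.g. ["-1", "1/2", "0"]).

["0", "-1", "0", "-2", "1", "0"]

Exponent matrix [Θ,I,L] × [ΔT,ℓ,D,i,X1,X2]:
  Θ: [ 1  0  0  0  0  1]
  I: [ 0  0  0  1  2  0]
  L: [ 0  1  1  0  1 -1]
RREF → pivots at {ΔT,ℓ,i} ⇒ r = 3
Repeat: ΔT,ℓ,i; free: D,X1,X2
RREF:
  r0: [   1    0    0    0    0    1]
  r1: [   0    1    1    0    1   -1]
  r2: [   0    0    0    1    2    0]
Fix exponent of X1 at 1, D at 0, X2 at 0; solve each RREF row for its pivot's exponent:
  r0: exp(ΔT) + (0)·1 = 0 ⇒ exp(ΔT) = 0
  r1: exp(ℓ) + (1)·1 = 0 ⇒ exp(ℓ) = -1
  r2: exp(i) + (2)·1 = 0 ⇒ exp(i) = -2
Π_2 = ℓ^-1 · i^-2 · X1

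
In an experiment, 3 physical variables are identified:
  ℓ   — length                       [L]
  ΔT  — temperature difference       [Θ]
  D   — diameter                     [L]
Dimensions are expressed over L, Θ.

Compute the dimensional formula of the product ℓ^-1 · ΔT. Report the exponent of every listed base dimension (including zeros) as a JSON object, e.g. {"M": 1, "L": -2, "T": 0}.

Write exponents as rows L,Θ / cols ℓ,ΔT,D:
  L: [ 1  0  1]
  Θ: [ 0  1  0]
  [L]: (-1)·1+(1)·0 = -1
  [Θ]: (-1)·0+(1)·1 = 1
⇒ L^-1 Θ

{"L": -1, "Θ": 1}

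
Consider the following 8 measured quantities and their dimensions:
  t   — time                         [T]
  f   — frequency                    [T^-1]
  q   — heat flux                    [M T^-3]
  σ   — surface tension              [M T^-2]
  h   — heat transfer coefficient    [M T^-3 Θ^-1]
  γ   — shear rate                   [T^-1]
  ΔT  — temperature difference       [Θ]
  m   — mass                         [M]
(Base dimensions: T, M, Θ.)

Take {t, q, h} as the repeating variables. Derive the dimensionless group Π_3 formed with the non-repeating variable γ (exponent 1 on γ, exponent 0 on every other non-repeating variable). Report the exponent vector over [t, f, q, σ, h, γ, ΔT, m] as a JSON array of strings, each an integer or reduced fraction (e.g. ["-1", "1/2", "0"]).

Exponent matrix [T,M,Θ] × [t,f,q,σ,h,γ,ΔT,m]:
  T: [ 1 -1 -3 -2 -3 -1  0  0]
  M: [ 0  0  1  1  1  0  0  1]
  Θ: [ 0  0  0  0 -1  0  1  0]
Echelon form has 3 nonzero rows (pivots: t,q,h)
Repeat: t,q,h; free: f,σ,γ,ΔT,m
RREF:
  r0: [   1   -1    0    1    0   -1    0    3]
  r1: [   0    0    1    1    0    0    1    1]
  r2: [   0    0    0    0    1    0   -1    0]
Fix exponent of γ at 1, f at 0, σ at 0, ΔT at 0, m at 0; solve each RREF row for its pivot's exponent:
  r0: exp(t) + (-1)·1 = 0 ⇒ exp(t) = 1
  r1: exp(q) + (0)·1 = 0 ⇒ exp(q) = 0
  r2: exp(h) + (0)·1 = 0 ⇒ exp(h) = 0
Π_3 = t · γ

["1", "0", "0", "0", "0", "1", "0", "0"]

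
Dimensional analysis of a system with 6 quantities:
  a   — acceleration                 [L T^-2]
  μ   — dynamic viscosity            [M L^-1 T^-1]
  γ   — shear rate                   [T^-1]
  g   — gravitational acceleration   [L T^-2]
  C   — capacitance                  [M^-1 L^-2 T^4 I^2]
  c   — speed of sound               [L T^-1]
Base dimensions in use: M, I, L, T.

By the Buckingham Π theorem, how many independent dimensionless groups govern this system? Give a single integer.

Exponent matrix [M,I,L,T] × [a,μ,γ,g,C,c]:
  M: [ 0  1  0  0 -1  0]
  I: [ 0  0  0  0  2  0]
  L: [ 1 -1  0  1 -2  1]
  T: [-2 -1 -1 -2  4 -1]
RREF → pivots at {a,μ,γ,C} ⇒ r = 4
Π count = n − r = 6 − 4 = 2

2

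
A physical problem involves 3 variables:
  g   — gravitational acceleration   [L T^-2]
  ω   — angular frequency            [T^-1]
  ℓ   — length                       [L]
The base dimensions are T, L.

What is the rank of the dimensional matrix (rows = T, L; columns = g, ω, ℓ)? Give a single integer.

2

Exponent matrix [T,L] × [g,ω,ℓ]:
  T: [-2 -1  0]
  L: [ 1  0  1]
Row reduction gives pivot columns g,ω; rank = 2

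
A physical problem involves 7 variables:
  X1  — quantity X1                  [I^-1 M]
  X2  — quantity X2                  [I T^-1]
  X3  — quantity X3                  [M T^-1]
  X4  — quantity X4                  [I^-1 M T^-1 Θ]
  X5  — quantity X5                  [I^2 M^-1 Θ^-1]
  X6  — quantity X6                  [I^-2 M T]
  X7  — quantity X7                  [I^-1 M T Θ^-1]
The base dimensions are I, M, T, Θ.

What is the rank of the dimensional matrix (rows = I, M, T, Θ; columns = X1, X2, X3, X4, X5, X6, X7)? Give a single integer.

3

Write exponents as rows I,M,T,Θ / cols X1,X2,X3,X4,X5,X6,X7:
  I: [-1  1  0 -1  2 -2 -1]
  M: [ 1  0  1  1 -1  1  1]
  T: [ 0 -1 -1 -1  0  1  1]
  Θ: [ 0  0  0  1 -1  0 -1]
Row reduction gives pivot columns X1,X2,X4; rank = 3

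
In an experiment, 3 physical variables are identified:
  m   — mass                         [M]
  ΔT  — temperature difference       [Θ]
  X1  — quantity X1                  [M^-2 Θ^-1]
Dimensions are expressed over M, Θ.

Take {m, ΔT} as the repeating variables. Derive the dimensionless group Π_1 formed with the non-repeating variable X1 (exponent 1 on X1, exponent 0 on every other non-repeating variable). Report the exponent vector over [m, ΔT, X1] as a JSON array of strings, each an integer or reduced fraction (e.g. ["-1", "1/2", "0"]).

["2", "1", "1"]

Write exponents as rows M,Θ / cols m,ΔT,X1:
  M: [ 1  0 -2]
  Θ: [ 0  1 -1]
Echelon form has 2 nonzero rows (pivots: m,ΔT)
Pivot set = {m,ΔT}, free = {X1}
RREF:
  r0: [   1    0   -2]
  r1: [   0    1   -1]
Fix exponent of X1 at 1; solve each RREF row for its pivot's exponent:
  r0: exp(m) + (-2)·1 = 0 ⇒ exp(m) = 2
  r1: exp(ΔT) + (-1)·1 = 0 ⇒ exp(ΔT) = 1
Π_1 = m^2 · ΔT · X1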